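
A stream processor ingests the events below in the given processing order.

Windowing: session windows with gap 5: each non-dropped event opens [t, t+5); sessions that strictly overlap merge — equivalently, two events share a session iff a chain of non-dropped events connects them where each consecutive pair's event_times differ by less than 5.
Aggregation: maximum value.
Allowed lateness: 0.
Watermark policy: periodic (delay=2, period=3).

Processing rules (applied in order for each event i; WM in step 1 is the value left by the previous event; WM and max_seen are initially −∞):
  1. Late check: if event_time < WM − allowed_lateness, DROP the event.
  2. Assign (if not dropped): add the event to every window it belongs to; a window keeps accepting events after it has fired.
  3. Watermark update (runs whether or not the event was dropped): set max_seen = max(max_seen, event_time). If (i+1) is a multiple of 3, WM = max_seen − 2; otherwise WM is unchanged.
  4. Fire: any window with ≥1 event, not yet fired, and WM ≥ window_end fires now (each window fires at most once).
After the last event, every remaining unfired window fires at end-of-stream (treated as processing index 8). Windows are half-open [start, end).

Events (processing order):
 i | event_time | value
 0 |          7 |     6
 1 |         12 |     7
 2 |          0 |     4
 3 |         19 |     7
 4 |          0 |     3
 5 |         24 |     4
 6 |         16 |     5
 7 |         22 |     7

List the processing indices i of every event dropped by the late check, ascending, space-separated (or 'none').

i=0 t=7 v=6: → [7,12); WM=−∞
i=1 t=12 v=7: → [12,17); WM=−∞
i=2 t=0 v=4: → [0,5); WM=10
i=3 t=19 v=7: → [19,24); WM=10
i=4 t=0 v=3: DROP (t<10-0); WM=10
i=5 t=24 v=4: → [24,29); WM=22
i=6 t=16 v=5: DROP (t<22-0); WM=22
i=7 t=22 v=7: → [19,29); WM=22

4 6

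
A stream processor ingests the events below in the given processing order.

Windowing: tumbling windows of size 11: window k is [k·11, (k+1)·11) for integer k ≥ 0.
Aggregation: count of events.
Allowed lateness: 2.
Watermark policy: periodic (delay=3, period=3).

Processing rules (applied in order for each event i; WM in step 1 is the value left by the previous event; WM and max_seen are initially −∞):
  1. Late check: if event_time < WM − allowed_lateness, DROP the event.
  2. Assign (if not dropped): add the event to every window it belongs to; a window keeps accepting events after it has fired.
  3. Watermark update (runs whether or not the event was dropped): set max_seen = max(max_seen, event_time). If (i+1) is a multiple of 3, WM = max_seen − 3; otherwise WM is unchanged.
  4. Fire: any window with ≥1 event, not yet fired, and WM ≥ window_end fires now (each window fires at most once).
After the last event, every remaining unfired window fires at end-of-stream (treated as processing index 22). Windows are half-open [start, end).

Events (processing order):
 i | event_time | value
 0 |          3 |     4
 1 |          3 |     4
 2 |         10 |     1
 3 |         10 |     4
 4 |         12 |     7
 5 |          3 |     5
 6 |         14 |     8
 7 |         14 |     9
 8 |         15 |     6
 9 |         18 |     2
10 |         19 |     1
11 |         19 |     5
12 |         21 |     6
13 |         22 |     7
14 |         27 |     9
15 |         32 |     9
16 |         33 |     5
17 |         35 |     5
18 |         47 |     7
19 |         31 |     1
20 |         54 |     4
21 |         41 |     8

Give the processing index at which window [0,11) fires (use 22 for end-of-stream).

i=0 t=3 v=4: → [0,11); WM=−∞
i=1 t=3 v=4: → [0,11); WM=−∞
i=2 t=10 v=1: → [0,11); WM=7
i=3 t=10 v=4: → [0,11); WM=7
i=4 t=12 v=7: → [11,22); WM=7
i=5 t=3 v=5: DROP (t<7-2); WM=9
i=6 t=14 v=8: → [11,22); WM=9
i=7 t=14 v=9: → [11,22); WM=9
i=8 t=15 v=6: → [11,22); WM=12; [0,11) fires=4
i=9 t=18 v=2: → [11,22); WM=12
i=10 t=19 v=1: → [11,22); WM=12
i=11 t=19 v=5: → [11,22); WM=16
i=12 t=21 v=6: → [11,22); WM=16
i=13 t=22 v=7: → [22,33); WM=16
i=14 t=27 v=9: → [22,33); WM=24; [11,22) fires=8
i=15 t=32 v=9: → [22,33); WM=24
i=16 t=33 v=5: → [33,44); WM=24
i=17 t=35 v=5: → [33,44); WM=32
i=18 t=47 v=7: → [44,55); WM=32
i=19 t=31 v=1: → [22,33); WM=32
i=20 t=54 v=4: → [44,55); WM=51; [22,33) fires=4 [33,44) fires=2
i=21 t=41 v=8: DROP (t<51-2); WM=51

8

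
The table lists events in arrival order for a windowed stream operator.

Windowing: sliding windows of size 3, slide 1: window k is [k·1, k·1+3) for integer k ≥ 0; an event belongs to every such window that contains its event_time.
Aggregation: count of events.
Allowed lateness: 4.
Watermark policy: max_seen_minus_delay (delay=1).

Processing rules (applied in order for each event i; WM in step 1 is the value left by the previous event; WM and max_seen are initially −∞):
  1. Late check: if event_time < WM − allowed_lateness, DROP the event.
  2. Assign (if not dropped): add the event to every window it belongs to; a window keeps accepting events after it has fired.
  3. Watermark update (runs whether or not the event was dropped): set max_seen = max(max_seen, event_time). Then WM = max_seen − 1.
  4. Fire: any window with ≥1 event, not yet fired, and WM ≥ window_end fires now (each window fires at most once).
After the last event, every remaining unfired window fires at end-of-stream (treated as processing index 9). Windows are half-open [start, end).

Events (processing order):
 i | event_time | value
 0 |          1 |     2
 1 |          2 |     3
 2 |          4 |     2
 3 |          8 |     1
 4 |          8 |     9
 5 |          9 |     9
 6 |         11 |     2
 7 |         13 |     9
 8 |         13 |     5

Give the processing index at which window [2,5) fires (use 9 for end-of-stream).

3

i=0 t=1 v=2: → [1,4),[0,3); WM=0
i=1 t=2 v=3: → [2,5),[1,4),[0,3); WM=1
i=2 t=4 v=2: → [4,7),[3,6),[2,5); WM=3; [0,3) fires=2
i=3 t=8 v=1: → [8,11),[7,10),[6,9); WM=7; [1,4) fires=2 [2,5) fires=2 [3,6) fires=1 [4,7) fires=1
i=4 t=8 v=9: → [8,11),[7,10),[6,9); WM=7
i=5 t=9 v=9: → [9,12),[8,11),[7,10); WM=8
i=6 t=11 v=2: → [11,14),[10,13),[9,12); WM=10; [6,9) fires=2 [7,10) fires=3
i=7 t=13 v=9: → [13,16),[12,15),[11,14); WM=12; [8,11) fires=3 [9,12) fires=2
i=8 t=13 v=5: → [13,16),[12,15),[11,14); WM=12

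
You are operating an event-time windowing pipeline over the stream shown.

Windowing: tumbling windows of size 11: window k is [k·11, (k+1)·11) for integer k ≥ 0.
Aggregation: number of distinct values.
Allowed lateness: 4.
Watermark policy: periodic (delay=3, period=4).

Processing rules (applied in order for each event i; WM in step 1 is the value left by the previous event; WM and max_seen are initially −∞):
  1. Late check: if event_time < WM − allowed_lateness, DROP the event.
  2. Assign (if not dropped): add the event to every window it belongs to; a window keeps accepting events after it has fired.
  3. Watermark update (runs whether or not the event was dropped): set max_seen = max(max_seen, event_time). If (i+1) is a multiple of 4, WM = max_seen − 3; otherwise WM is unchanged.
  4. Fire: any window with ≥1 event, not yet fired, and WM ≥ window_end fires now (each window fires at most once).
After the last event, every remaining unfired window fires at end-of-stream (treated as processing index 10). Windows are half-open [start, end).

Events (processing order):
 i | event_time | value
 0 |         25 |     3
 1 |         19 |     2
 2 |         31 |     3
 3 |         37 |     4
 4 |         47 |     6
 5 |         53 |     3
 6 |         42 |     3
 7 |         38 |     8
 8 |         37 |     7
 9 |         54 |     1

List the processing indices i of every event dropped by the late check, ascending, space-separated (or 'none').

i=0 t=25 v=3: → [22,33); WM=−∞
i=1 t=19 v=2: → [11,22); WM=−∞
i=2 t=31 v=3: → [22,33); WM=−∞
i=3 t=37 v=4: → [33,44); WM=34; [11,22) fires=1 [22,33) fires=1
i=4 t=47 v=6: → [44,55); WM=34
i=5 t=53 v=3: → [44,55); WM=34
i=6 t=42 v=3: → [33,44); WM=34
i=7 t=38 v=8: → [33,44); WM=50; [33,44) fires=3
i=8 t=37 v=7: DROP (t<50-4); WM=50
i=9 t=54 v=1: → [44,55); WM=50

8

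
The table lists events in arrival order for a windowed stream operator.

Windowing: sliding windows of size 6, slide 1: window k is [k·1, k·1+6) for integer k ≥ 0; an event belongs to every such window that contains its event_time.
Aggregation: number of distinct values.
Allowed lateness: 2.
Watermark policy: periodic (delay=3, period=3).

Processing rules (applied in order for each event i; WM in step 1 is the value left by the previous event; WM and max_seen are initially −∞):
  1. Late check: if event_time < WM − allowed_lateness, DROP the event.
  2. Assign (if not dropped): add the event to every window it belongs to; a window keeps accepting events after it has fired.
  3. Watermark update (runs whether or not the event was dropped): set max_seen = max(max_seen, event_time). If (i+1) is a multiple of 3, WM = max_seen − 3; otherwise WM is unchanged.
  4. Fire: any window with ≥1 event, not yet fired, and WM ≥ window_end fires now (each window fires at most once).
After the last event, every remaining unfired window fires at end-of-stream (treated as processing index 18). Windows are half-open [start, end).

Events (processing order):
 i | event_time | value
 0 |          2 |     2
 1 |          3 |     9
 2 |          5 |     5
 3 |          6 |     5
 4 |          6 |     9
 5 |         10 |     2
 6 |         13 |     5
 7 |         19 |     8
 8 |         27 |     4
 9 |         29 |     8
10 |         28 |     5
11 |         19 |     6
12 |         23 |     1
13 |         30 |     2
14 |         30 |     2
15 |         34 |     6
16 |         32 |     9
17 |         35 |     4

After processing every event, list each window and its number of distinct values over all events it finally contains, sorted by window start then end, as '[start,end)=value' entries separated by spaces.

[0,6)=3 [1,7)=3 [2,8)=3 [3,9)=2 [4,10)=2 [5,11)=3 [6,12)=3 [7,13)=1 [8,14)=2 [9,15)=2 [10,16)=2 [11,17)=1 [12,18)=1 [13,19)=1 [14,20)=1 [15,21)=1 [16,22)=1 [17,23)=1 [18,24)=1 [19,25)=1 [22,28)=1 [23,29)=2 [24,30)=3 [25,31)=4 [26,32)=4 [27,33)=5 [28,34)=4 [29,35)=4 [30,36)=4 [31,37)=3 [32,38)=3 [33,39)=2 [34,40)=2 [35,41)=1

i=0 t=2 v=2: → [2,8),[1,7),[0,6); WM=−∞
i=1 t=3 v=9: → [3,9),[2,8),[1,7),[0,6); WM=−∞
i=2 t=5 v=5: → [5,11),[4,10),[3,9),[2,8),[1,7),[0,6); WM=2
i=3 t=6 v=5: → [6,12),[5,11),[4,10),[3,9),[2,8),[1,7); WM=2
i=4 t=6 v=9: → [6,12),[5,11),[4,10),[3,9),[2,8),[1,7); WM=2
i=5 t=10 v=2: → [10,16),[9,15),[8,14),[7,13),[6,12),[5,11); WM=7; [0,6) fires=3 [1,7) fires=3
i=6 t=13 v=5: → [13,19),[12,18),[11,17),[10,16),[9,15),[8,14); WM=7
i=7 t=19 v=8: → [19,25),[18,24),[17,23),[16,22),[15,21),[14,20); WM=7
i=8 t=27 v=4: → [27,33),[26,32),[25,31),[24,30),[23,29),[22,28); WM=24; [2,8) fires=3 [3,9) fires=2 [4,10) fires=2 [5,11) fires=3 [6,12) fires=3 [7,13) fires=1 [8,14) fires=2 [9,15) fires=2 [10,16) fires=2 [11,17) fires=1 [12,18) fires=1 [13,19) fires=1 [14,20) fires=1 [15,21) fires=1 [16,22) fires=1 [17,23) fires=1 [18,24) fires=1
i=9 t=29 v=8: → [29,35),[28,34),[27,33),[26,32),[25,31),[24,30); WM=24
i=10 t=28 v=5: → [28,34),[27,33),[26,32),[25,31),[24,30),[23,29); WM=24
i=11 t=19 v=6: DROP (t<24-2); WM=26; [19,25) fires=1
i=12 t=23 v=1: DROP (t<26-2); WM=26
i=13 t=30 v=2: → [30,36),[29,35),[28,34),[27,33),[26,32),[25,31); WM=26
i=14 t=30 v=2: → [30,36),[29,35),[28,34),[27,33),[26,32),[25,31); WM=27
i=15 t=34 v=6: → [34,40),[33,39),[32,38),[31,37),[30,36),[29,35); WM=27
i=16 t=32 v=9: → [32,38),[31,37),[30,36),[29,35),[28,34),[27,33); WM=27
i=17 t=35 v=4: → [35,41),[34,40),[33,39),[32,38),[31,37),[30,36); WM=32; [22,28) fires=1 [23,29) fires=2 [24,30) fires=3 [25,31) fires=4 [26,32) fires=4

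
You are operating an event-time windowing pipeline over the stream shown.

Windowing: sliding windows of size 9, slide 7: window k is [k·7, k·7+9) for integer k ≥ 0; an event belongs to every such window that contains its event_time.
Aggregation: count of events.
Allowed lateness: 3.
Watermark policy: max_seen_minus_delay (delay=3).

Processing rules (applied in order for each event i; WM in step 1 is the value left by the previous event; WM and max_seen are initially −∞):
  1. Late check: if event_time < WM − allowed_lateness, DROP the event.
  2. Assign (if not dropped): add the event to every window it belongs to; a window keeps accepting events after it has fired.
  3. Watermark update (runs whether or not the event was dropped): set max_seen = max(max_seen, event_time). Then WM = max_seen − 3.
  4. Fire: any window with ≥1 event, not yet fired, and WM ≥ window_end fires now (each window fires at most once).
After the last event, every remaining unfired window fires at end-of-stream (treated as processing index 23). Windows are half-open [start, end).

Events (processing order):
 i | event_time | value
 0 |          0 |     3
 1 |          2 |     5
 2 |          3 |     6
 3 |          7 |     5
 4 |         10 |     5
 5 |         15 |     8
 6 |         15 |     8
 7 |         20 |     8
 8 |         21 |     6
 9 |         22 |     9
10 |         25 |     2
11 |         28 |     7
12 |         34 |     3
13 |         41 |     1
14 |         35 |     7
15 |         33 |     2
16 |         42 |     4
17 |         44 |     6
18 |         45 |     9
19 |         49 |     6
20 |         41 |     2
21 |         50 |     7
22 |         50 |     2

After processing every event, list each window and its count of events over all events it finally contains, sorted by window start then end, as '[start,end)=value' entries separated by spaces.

[0,9)=4 [7,16)=4 [14,23)=5 [21,30)=4 [28,37)=3 [35,44)=3 [42,51)=6 [49,58)=3

i=0 t=0 v=3: → [0,9); WM=-3
i=1 t=2 v=5: → [0,9); WM=-1
i=2 t=3 v=6: → [0,9); WM=0
i=3 t=7 v=5: → [7,16),[0,9); WM=4
i=4 t=10 v=5: → [7,16); WM=7
i=5 t=15 v=8: → [14,23),[7,16); WM=12; [0,9) fires=4
i=6 t=15 v=8: → [14,23),[7,16); WM=12
i=7 t=20 v=8: → [14,23); WM=17; [7,16) fires=4
i=8 t=21 v=6: → [21,30),[14,23); WM=18
i=9 t=22 v=9: → [21,30),[14,23); WM=19
i=10 t=25 v=2: → [21,30); WM=22
i=11 t=28 v=7: → [28,37),[21,30); WM=25; [14,23) fires=5
i=12 t=34 v=3: → [28,37); WM=31; [21,30) fires=4
i=13 t=41 v=1: → [35,44); WM=38; [28,37) fires=2
i=14 t=35 v=7: → [35,44),[28,37); WM=38
i=15 t=33 v=2: DROP (t<38-3); WM=38
i=16 t=42 v=4: → [42,51),[35,44); WM=39
i=17 t=44 v=6: → [42,51); WM=41
i=18 t=45 v=9: → [42,51); WM=42
i=19 t=49 v=6: → [49,58),[42,51); WM=46; [35,44) fires=3
i=20 t=41 v=2: DROP (t<46-3); WM=46
i=21 t=50 v=7: → [49,58),[42,51); WM=47
i=22 t=50 v=2: → [49,58),[42,51); WM=47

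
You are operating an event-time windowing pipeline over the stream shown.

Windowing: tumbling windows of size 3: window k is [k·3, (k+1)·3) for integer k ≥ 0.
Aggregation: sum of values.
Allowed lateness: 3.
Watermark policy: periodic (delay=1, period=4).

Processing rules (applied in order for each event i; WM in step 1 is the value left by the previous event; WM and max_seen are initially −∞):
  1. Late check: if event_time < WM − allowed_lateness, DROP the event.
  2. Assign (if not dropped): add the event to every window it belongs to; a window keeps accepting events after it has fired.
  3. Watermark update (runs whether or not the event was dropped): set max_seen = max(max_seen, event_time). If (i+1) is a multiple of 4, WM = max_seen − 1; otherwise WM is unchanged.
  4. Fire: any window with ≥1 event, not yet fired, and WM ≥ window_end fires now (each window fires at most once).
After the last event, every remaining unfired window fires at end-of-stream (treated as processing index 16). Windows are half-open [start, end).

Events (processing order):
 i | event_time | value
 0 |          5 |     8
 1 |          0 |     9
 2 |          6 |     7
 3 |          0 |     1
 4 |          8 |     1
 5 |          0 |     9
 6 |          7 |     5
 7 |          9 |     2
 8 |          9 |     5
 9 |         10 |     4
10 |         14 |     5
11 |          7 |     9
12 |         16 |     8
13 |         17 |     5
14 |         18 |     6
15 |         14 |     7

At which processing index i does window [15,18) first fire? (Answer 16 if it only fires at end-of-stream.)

i=0 t=5 v=8: → [3,6); WM=−∞
i=1 t=0 v=9: → [0,3); WM=−∞
i=2 t=6 v=7: → [6,9); WM=−∞
i=3 t=0 v=1: → [0,3); WM=5; [0,3) fires=10
i=4 t=8 v=1: → [6,9); WM=5
i=5 t=0 v=9: DROP (t<5-3); WM=5
i=6 t=7 v=5: → [6,9); WM=5
i=7 t=9 v=2: → [9,12); WM=8; [3,6) fires=8
i=8 t=9 v=5: → [9,12); WM=8
i=9 t=10 v=4: → [9,12); WM=8
i=10 t=14 v=5: → [12,15); WM=8
i=11 t=7 v=9: → [6,9); WM=13; [6,9) fires=22 [9,12) fires=11
i=12 t=16 v=8: → [15,18); WM=13
i=13 t=17 v=5: → [15,18); WM=13
i=14 t=18 v=6: → [18,21); WM=13
i=15 t=14 v=7: → [12,15); WM=17; [12,15) fires=12

16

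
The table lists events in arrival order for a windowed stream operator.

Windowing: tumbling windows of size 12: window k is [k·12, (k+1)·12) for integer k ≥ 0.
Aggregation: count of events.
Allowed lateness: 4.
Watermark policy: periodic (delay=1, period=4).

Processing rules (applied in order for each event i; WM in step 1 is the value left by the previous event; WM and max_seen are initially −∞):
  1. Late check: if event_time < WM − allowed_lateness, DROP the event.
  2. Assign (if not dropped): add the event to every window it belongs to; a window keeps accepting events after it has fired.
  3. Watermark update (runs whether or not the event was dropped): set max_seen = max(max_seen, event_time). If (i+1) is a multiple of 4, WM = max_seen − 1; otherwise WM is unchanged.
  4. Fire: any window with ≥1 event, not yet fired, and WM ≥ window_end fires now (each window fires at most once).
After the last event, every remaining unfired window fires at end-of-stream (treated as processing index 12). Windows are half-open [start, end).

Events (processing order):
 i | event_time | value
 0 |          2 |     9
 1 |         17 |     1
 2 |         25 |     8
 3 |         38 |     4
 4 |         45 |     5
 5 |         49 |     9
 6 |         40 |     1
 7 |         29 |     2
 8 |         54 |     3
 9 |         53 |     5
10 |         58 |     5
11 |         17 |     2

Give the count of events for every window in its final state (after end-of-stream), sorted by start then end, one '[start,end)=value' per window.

i=0 t=2 v=9: → [0,12); WM=−∞
i=1 t=17 v=1: → [12,24); WM=−∞
i=2 t=25 v=8: → [24,36); WM=−∞
i=3 t=38 v=4: → [36,48); WM=37; [0,12) fires=1 [12,24) fires=1 [24,36) fires=1
i=4 t=45 v=5: → [36,48); WM=37
i=5 t=49 v=9: → [48,60); WM=37
i=6 t=40 v=1: → [36,48); WM=37
i=7 t=29 v=2: DROP (t<37-4); WM=48; [36,48) fires=3
i=8 t=54 v=3: → [48,60); WM=48
i=9 t=53 v=5: → [48,60); WM=48
i=10 t=58 v=5: → [48,60); WM=48
i=11 t=17 v=2: DROP (t<48-4); WM=57

[0,12)=1 [12,24)=1 [24,36)=1 [36,48)=3 [48,60)=4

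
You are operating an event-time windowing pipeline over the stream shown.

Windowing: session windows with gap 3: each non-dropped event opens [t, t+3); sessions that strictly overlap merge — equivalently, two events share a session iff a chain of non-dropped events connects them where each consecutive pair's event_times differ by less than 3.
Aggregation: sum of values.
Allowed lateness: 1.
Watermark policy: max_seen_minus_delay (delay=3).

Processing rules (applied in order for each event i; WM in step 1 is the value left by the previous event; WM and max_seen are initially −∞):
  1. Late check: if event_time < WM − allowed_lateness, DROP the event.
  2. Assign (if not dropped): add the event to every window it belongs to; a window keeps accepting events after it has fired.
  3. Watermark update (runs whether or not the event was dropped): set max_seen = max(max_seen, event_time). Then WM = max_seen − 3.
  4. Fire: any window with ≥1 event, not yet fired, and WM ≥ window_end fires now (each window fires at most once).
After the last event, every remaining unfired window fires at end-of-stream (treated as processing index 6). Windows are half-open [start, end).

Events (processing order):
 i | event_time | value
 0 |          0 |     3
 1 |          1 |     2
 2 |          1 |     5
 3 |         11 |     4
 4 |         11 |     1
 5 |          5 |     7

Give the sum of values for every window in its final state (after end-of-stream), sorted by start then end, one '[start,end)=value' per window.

i=0 t=0 v=3: → [0,3); WM=-3
i=1 t=1 v=2: → [0,4); WM=-2
i=2 t=1 v=5: → [0,4); WM=-2
i=3 t=11 v=4: → [11,14); WM=8
i=4 t=11 v=1: → [11,14); WM=8
i=5 t=5 v=7: DROP (t<8-1); WM=8

[0,4)=10 [11,14)=5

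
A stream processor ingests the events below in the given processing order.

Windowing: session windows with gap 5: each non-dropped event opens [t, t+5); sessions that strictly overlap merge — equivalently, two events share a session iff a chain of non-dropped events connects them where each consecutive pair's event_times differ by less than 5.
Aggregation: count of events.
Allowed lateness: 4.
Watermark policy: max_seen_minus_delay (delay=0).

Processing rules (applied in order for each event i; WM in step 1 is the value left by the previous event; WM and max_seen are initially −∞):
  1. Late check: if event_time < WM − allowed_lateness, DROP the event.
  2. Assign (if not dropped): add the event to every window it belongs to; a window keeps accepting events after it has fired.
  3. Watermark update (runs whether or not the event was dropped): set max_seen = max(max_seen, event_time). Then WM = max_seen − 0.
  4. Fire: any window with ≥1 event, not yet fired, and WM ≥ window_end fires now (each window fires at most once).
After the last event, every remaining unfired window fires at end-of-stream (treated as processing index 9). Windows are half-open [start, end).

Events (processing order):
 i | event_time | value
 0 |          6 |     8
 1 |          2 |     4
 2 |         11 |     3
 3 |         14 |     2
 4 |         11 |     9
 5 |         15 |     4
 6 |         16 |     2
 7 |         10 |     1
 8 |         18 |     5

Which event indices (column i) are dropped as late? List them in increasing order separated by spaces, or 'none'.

7

i=0 t=6 v=8: → [6,11); WM=6
i=1 t=2 v=4: → [2,11); WM=6
i=2 t=11 v=3: → [11,16); WM=11
i=3 t=14 v=2: → [11,19); WM=14
i=4 t=11 v=9: → [11,19); WM=14
i=5 t=15 v=4: → [11,20); WM=15
i=6 t=16 v=2: → [11,21); WM=16
i=7 t=10 v=1: DROP (t<16-4); WM=16
i=8 t=18 v=5: → [11,23); WM=18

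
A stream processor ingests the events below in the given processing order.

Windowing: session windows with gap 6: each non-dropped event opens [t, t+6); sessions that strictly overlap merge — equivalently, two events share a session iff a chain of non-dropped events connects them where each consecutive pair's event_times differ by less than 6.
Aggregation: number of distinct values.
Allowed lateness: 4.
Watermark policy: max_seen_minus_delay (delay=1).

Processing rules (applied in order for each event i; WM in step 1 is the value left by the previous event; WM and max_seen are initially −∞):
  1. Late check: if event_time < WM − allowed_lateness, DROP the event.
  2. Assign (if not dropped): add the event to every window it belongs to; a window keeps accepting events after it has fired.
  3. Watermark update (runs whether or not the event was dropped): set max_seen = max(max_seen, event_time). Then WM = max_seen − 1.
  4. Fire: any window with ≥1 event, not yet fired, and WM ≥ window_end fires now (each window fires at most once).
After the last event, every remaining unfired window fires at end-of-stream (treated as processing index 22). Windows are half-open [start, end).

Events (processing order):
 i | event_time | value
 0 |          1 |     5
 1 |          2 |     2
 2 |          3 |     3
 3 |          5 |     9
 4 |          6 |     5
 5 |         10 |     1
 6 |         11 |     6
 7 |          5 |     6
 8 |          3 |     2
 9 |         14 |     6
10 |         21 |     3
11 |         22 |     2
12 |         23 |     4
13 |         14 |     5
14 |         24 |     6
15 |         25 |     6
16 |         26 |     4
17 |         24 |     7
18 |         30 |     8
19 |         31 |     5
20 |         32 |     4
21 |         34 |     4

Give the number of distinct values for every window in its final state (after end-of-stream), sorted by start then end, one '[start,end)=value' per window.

[1,20)=6 [21,40)=7

i=0 t=1 v=5: → [1,7); WM=0
i=1 t=2 v=2: → [1,8); WM=1
i=2 t=3 v=3: → [1,9); WM=2
i=3 t=5 v=9: → [1,11); WM=4
i=4 t=6 v=5: → [1,12); WM=5
i=5 t=10 v=1: → [1,16); WM=9
i=6 t=11 v=6: → [1,17); WM=10
i=7 t=5 v=6: DROP (t<10-4); WM=10
i=8 t=3 v=2: DROP (t<10-4); WM=10
i=9 t=14 v=6: → [1,20); WM=13
i=10 t=21 v=3: → [21,27); WM=20
i=11 t=22 v=2: → [21,28); WM=21
i=12 t=23 v=4: → [21,29); WM=22
i=13 t=14 v=5: DROP (t<22-4); WM=22
i=14 t=24 v=6: → [21,30); WM=23
i=15 t=25 v=6: → [21,31); WM=24
i=16 t=26 v=4: → [21,32); WM=25
i=17 t=24 v=7: → [21,32); WM=25
i=18 t=30 v=8: → [21,36); WM=29
i=19 t=31 v=5: → [21,37); WM=30
i=20 t=32 v=4: → [21,38); WM=31
i=21 t=34 v=4: → [21,40); WM=33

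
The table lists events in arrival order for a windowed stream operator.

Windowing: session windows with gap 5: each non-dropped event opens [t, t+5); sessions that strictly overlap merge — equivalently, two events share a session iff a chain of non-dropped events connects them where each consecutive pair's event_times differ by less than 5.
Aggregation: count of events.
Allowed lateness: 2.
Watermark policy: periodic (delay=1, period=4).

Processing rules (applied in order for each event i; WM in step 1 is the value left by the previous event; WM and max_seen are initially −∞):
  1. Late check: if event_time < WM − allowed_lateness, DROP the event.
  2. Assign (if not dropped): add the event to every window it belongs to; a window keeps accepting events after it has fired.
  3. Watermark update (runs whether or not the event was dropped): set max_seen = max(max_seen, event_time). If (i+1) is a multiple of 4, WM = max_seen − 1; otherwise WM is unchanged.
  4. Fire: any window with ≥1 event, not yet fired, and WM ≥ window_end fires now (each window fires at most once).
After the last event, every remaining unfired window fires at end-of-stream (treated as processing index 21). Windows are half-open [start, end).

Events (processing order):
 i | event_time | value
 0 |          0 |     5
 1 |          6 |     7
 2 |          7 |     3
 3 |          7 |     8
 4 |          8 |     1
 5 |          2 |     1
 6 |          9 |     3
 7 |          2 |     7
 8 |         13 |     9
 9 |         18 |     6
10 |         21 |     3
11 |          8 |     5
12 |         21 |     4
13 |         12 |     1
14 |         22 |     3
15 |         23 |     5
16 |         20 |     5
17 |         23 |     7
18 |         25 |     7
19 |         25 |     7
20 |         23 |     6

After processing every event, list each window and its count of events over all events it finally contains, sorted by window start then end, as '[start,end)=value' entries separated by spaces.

i=0 t=0 v=5: → [0,5); WM=−∞
i=1 t=6 v=7: → [6,11); WM=−∞
i=2 t=7 v=3: → [6,12); WM=−∞
i=3 t=7 v=8: → [6,12); WM=6
i=4 t=8 v=1: → [6,13); WM=6
i=5 t=2 v=1: DROP (t<6-2); WM=6
i=6 t=9 v=3: → [6,14); WM=6
i=7 t=2 v=7: DROP (t<6-2); WM=8
i=8 t=13 v=9: → [6,18); WM=8
i=9 t=18 v=6: → [18,23); WM=8
i=10 t=21 v=3: → [18,26); WM=8
i=11 t=8 v=5: → [6,18); WM=20
i=12 t=21 v=4: → [18,26); WM=20
i=13 t=12 v=1: DROP (t<20-2); WM=20
i=14 t=22 v=3: → [18,27); WM=20
i=15 t=23 v=5: → [18,28); WM=22
i=16 t=20 v=5: → [18,28); WM=22
i=17 t=23 v=7: → [18,28); WM=22
i=18 t=25 v=7: → [18,30); WM=22
i=19 t=25 v=7: → [18,30); WM=24
i=20 t=23 v=6: → [18,30); WM=24

[0,5)=1 [6,18)=7 [18,30)=10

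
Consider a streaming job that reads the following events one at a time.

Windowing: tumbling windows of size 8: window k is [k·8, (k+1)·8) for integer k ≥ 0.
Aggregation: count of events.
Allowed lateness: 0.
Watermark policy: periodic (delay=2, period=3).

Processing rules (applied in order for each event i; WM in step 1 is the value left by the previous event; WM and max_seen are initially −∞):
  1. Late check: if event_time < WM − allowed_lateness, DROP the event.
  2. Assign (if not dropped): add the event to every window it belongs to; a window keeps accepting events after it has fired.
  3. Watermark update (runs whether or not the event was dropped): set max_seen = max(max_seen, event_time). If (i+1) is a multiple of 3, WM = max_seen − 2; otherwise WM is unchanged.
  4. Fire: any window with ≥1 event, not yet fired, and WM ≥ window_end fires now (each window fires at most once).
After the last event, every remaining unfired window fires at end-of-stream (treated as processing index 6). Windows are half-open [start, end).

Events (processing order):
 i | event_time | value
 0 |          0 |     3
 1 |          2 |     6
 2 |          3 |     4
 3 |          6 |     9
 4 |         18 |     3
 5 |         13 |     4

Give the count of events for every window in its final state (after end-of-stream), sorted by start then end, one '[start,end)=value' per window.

[0,8)=4 [8,16)=1 [16,24)=1

i=0 t=0 v=3: → [0,8); WM=−∞
i=1 t=2 v=6: → [0,8); WM=−∞
i=2 t=3 v=4: → [0,8); WM=1
i=3 t=6 v=9: → [0,8); WM=1
i=4 t=18 v=3: → [16,24); WM=1
i=5 t=13 v=4: → [8,16); WM=16; [0,8) fires=4 [8,16) fires=1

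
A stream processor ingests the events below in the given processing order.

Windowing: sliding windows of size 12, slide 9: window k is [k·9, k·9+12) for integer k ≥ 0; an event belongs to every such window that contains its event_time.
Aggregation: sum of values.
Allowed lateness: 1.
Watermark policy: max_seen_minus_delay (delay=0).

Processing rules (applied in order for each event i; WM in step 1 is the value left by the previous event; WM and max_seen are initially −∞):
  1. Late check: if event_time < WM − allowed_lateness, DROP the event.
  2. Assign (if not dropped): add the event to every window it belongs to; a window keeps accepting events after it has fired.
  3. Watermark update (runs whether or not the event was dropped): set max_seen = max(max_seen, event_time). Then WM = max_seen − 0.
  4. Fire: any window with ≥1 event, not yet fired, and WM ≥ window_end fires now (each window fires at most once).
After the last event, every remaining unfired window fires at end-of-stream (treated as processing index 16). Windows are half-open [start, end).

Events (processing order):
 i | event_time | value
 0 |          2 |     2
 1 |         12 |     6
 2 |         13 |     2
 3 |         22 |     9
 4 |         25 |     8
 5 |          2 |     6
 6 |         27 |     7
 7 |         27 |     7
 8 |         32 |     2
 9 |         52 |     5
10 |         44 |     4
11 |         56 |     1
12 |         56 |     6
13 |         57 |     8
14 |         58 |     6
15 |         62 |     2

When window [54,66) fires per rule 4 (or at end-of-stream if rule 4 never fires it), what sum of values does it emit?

i=0 t=2 v=2: → [0,12); WM=2
i=1 t=12 v=6: → [9,21); WM=12; [0,12) fires=2
i=2 t=13 v=2: → [9,21); WM=13
i=3 t=22 v=9: → [18,30); WM=22; [9,21) fires=8
i=4 t=25 v=8: → [18,30); WM=25
i=5 t=2 v=6: DROP (t<25-1); WM=25
i=6 t=27 v=7: → [27,39),[18,30); WM=27
i=7 t=27 v=7: → [27,39),[18,30); WM=27
i=8 t=32 v=2: → [27,39); WM=32; [18,30) fires=31
i=9 t=52 v=5: → [45,57); WM=52; [27,39) fires=16
i=10 t=44 v=4: DROP (t<52-1); WM=52
i=11 t=56 v=1: → [54,66),[45,57); WM=56
i=12 t=56 v=6: → [54,66),[45,57); WM=56
i=13 t=57 v=8: → [54,66); WM=57; [45,57) fires=12
i=14 t=58 v=6: → [54,66); WM=58
i=15 t=62 v=2: → [54,66); WM=62

23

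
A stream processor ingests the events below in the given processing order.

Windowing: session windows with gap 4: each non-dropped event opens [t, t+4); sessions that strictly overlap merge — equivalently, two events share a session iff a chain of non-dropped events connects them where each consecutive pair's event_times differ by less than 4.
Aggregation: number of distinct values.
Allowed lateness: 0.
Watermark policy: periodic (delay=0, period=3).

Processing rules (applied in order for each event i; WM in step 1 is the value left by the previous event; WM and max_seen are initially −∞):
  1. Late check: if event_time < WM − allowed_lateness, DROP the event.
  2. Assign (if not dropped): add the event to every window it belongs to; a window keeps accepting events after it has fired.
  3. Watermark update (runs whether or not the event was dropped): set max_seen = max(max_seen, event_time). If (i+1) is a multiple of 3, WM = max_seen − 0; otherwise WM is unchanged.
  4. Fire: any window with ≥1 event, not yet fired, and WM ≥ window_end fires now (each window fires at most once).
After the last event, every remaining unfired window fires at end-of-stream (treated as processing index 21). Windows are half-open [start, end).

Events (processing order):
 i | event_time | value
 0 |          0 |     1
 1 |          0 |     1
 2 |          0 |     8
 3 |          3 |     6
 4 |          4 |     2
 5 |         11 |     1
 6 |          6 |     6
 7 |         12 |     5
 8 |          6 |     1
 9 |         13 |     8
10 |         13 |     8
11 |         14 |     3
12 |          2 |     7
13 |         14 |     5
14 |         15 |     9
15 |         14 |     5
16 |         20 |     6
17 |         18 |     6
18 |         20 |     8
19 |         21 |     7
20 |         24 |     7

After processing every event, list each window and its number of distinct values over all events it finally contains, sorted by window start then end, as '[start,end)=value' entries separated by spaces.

[0,8)=4 [11,28)=7

i=0 t=0 v=1: → [0,4); WM=−∞
i=1 t=0 v=1: → [0,4); WM=−∞
i=2 t=0 v=8: → [0,4); WM=0
i=3 t=3 v=6: → [0,7); WM=0
i=4 t=4 v=2: → [0,8); WM=0
i=5 t=11 v=1: → [11,15); WM=11
i=6 t=6 v=6: DROP (t<11-0); WM=11
i=7 t=12 v=5: → [11,16); WM=11
i=8 t=6 v=1: DROP (t<11-0); WM=12
i=9 t=13 v=8: → [11,17); WM=12
i=10 t=13 v=8: → [11,17); WM=12
i=11 t=14 v=3: → [11,18); WM=14
i=12 t=2 v=7: DROP (t<14-0); WM=14
i=13 t=14 v=5: → [11,18); WM=14
i=14 t=15 v=9: → [11,19); WM=15
i=15 t=14 v=5: DROP (t<15-0); WM=15
i=16 t=20 v=6: → [20,24); WM=15
i=17 t=18 v=6: → [11,24); WM=20
i=18 t=20 v=8: → [11,24); WM=20
i=19 t=21 v=7: → [11,25); WM=20
i=20 t=24 v=7: → [11,28); WM=24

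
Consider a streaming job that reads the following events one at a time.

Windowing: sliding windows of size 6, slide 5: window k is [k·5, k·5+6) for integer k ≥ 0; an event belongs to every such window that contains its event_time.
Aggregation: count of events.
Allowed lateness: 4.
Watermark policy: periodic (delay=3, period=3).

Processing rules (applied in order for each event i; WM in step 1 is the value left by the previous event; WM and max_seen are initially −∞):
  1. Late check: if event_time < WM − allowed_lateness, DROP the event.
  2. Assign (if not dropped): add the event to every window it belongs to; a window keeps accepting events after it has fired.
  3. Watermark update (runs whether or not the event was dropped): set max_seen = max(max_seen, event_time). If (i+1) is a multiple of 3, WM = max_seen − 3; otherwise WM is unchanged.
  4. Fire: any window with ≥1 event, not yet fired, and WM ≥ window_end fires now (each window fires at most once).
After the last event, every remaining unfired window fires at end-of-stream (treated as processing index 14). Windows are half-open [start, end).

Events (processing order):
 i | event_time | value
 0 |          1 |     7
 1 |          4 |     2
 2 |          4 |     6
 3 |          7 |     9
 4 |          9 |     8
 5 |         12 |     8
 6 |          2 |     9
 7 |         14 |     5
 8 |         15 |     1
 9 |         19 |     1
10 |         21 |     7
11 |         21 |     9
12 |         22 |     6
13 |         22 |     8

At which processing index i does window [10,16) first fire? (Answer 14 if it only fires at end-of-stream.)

11

i=0 t=1 v=7: → [0,6); WM=−∞
i=1 t=4 v=2: → [0,6); WM=−∞
i=2 t=4 v=6: → [0,6); WM=1
i=3 t=7 v=9: → [5,11); WM=1
i=4 t=9 v=8: → [5,11); WM=1
i=5 t=12 v=8: → [10,16); WM=9; [0,6) fires=3
i=6 t=2 v=9: DROP (t<9-4); WM=9
i=7 t=14 v=5: → [10,16); WM=9
i=8 t=15 v=1: → [15,21),[10,16); WM=12; [5,11) fires=2
i=9 t=19 v=1: → [15,21); WM=12
i=10 t=21 v=7: → [20,26); WM=12
i=11 t=21 v=9: → [20,26); WM=18; [10,16) fires=3
i=12 t=22 v=6: → [20,26); WM=18
i=13 t=22 v=8: → [20,26); WM=18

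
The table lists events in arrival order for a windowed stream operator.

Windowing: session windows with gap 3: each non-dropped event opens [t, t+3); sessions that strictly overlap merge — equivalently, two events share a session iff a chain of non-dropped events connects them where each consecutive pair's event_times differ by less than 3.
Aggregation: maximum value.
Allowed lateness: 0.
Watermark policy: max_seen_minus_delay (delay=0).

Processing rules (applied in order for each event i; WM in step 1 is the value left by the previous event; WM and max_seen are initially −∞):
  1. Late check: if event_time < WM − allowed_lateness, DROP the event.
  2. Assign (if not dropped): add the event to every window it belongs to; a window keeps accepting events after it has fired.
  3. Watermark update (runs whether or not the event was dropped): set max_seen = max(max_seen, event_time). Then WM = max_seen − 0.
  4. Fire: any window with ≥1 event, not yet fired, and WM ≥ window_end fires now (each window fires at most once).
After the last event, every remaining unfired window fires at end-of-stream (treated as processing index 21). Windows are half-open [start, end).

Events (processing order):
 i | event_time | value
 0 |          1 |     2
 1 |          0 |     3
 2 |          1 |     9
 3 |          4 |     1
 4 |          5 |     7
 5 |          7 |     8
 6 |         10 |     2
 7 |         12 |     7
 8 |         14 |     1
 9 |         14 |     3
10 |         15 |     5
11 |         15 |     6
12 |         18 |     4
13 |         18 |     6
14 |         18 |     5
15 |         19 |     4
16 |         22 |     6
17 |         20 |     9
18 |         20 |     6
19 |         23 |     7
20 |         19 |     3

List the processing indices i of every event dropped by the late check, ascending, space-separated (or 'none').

1 17 18 20

i=0 t=1 v=2: → [1,4); WM=1
i=1 t=0 v=3: DROP (t<1-0); WM=1
i=2 t=1 v=9: → [1,4); WM=1
i=3 t=4 v=1: → [4,7); WM=4
i=4 t=5 v=7: → [4,8); WM=5
i=5 t=7 v=8: → [4,10); WM=7
i=6 t=10 v=2: → [10,13); WM=10
i=7 t=12 v=7: → [10,15); WM=12
i=8 t=14 v=1: → [10,17); WM=14
i=9 t=14 v=3: → [10,17); WM=14
i=10 t=15 v=5: → [10,18); WM=15
i=11 t=15 v=6: → [10,18); WM=15
i=12 t=18 v=4: → [18,21); WM=18
i=13 t=18 v=6: → [18,21); WM=18
i=14 t=18 v=5: → [18,21); WM=18
i=15 t=19 v=4: → [18,22); WM=19
i=16 t=22 v=6: → [22,25); WM=22
i=17 t=20 v=9: DROP (t<22-0); WM=22
i=18 t=20 v=6: DROP (t<22-0); WM=22
i=19 t=23 v=7: → [22,26); WM=23
i=20 t=19 v=3: DROP (t<23-0); WM=23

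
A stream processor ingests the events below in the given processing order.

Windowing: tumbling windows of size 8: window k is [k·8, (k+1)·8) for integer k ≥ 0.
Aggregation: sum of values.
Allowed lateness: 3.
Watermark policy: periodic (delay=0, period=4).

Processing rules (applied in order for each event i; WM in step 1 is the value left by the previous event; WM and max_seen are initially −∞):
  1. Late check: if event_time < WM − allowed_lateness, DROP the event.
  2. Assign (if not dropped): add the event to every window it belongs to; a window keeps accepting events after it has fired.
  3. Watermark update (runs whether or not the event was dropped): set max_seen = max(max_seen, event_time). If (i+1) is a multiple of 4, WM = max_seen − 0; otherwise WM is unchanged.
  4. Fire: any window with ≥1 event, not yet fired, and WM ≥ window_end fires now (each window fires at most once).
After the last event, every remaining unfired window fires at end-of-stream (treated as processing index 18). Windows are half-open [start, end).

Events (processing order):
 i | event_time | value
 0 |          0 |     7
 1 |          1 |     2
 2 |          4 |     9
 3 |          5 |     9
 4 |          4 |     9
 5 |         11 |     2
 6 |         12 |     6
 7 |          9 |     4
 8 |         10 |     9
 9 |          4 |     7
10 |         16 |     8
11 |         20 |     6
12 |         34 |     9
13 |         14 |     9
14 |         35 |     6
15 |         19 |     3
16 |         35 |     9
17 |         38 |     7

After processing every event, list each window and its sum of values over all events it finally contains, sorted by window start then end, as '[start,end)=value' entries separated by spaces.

i=0 t=0 v=7: → [0,8); WM=−∞
i=1 t=1 v=2: → [0,8); WM=−∞
i=2 t=4 v=9: → [0,8); WM=−∞
i=3 t=5 v=9: → [0,8); WM=5
i=4 t=4 v=9: → [0,8); WM=5
i=5 t=11 v=2: → [8,16); WM=5
i=6 t=12 v=6: → [8,16); WM=5
i=7 t=9 v=4: → [8,16); WM=12; [0,8) fires=36
i=8 t=10 v=9: → [8,16); WM=12
i=9 t=4 v=7: DROP (t<12-3); WM=12
i=10 t=16 v=8: → [16,24); WM=12
i=11 t=20 v=6: → [16,24); WM=20; [8,16) fires=21
i=12 t=34 v=9: → [32,40); WM=20
i=13 t=14 v=9: DROP (t<20-3); WM=20
i=14 t=35 v=6: → [32,40); WM=20
i=15 t=19 v=3: → [16,24); WM=35; [16,24) fires=17
i=16 t=35 v=9: → [32,40); WM=35
i=17 t=38 v=7: → [32,40); WM=35

[0,8)=36 [8,16)=21 [16,24)=17 [32,40)=31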